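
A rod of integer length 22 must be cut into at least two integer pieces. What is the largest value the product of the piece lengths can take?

Define P[k] = max over 1≤i<k of i · max(k−i, P[k−i]); the inner max lets the remainder stay uncut if that's better.
P[2] = 1×max(1,0) = 1×1 = 1
P[3] = max(1×2, 2×1) = 2
P[4] = max(1×3, 2×2, 3×1) = 4
P[5] = max(1×4, 2×3, 3×2, 4×1) = 6
P[6] = max(1×6, 2×4, 3×3, 4×2, 5×1) = 9
P[7] = max(1×9, 2×6, 3×4, 4×3, 5×2, 6×1) = 12
P[8] = max(1×12, 2×9, 3×6, …, 6×2, 7×1) = 18
P[9] = max(1×18, 2×12, 3×9, …, 7×2, 8×1) = 27
P[10] = max(1×27, 2×18, 3×12, …, 8×2, 9×1) = 36
P[11] = max(1×36, 2×27, 3×18, …, 9×2, 10×1) = 54
P[12] = max(1×54, 2×36, 3×27, …, 10×2, 11×1) = 81
P[13] = max(1×81, 2×54, 3×36, …, 11×2, 12×1) = 108
P[14] = max(1×108, 2×81, 3×54, …, 12×2, 13×1) = 162
P[15] = max(1×162, 2×108, 3×81, …, 13×2, 14×1) = 243
P[16] = max(1×243, 2×162, 3×108, …, 14×2, 15×1) = 324
P[17] = max(1×324, 2×243, 3×162, …, 15×2, 16×1) = 486
P[18] = max(1×486, 2×324, 3×243, …, 16×2, 17×1) = 729
P[19] = max(1×729, 2×486, 3×324, …, 17×2, 18×1) = 972
P[20] = max(1×972, 2×729, 3×486, …, 18×2, 19×1) = 1458
P[21] = max(1×1458, 2×972, 3×729, …, 19×2, 20×1) = 2187
P[22] = max(1×2187, 2×1458, 3×972, …, 20×2, 21×1) = 2916
One optimal split: 3 + 3 + 3 + 3 + 3 + 3 + 2 + 2; product 3×3×3×3×3×3×2×2 = 2916.

2916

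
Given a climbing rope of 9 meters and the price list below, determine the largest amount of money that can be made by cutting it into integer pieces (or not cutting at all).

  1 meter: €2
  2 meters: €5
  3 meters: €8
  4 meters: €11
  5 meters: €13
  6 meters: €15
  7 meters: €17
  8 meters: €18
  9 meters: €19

Build v[k] bottom-up: v[k] = max over allowed piece i of (p[i] + v[k−i]).
v[1] = 2
v[2] = max(2+2, 5+0) = 5
v[3] = max(2+5, 5+2, 8+0) = 8
v[4] = max(2+8, 5+5, 8+2, 11+0) = 11
v[5] = max(2+11, 5+8, 8+5, 11+2, 13+0) = 13
v[6] = max(2+13, 5+11, 8+8, 11+5, 13+2, 15+0) = 16
v[7] = max(2+16, 5+13, 8+11, …, 15+2, 17+0) = 19
v[8] = max(2+19, 5+16, 8+13, …, 17+2, 18+0) = 22
v[9] = max(2+22, 5+19, 8+16, …, 18+2, 19+0) = 24
One optimal cutting: 4 + 4 + 1 → €11 + €11 + €2 = €24.

24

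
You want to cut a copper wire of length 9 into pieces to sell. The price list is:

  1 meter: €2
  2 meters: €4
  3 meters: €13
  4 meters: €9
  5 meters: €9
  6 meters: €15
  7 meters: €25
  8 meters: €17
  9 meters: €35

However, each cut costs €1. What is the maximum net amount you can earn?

Consider every possible first cut. v[k] is the best of p[i]+v[k−i] over all sellable i≤k, charging 1 whenever i<k.
v[1] = 2
v[2] = max(2+2-1, 4+0) = 4
v[3] = max(2+4-1, 4+2-1, 13+0) = 13
v[4] = max(2+13-1, 4+4-1, 13+2-1, 9+0) = 14
v[5] = max(2+14-1, 4+13-1, 13+4-1, 9+2-1, 9+0) = 16
v[6] = max(2+16-1, 4+14-1, 13+13-1, 9+4-1, 9+2-1, 15+0) = 25
v[7] = max(2+25-1, 4+16-1, 13+14-1, …, 15+2-1, 25+0) = 26
v[8] = max(2+26-1, 4+25-1, 13+16-1, …, 25+2-1, 17+0) = 28
v[9] = max(2+28-1, 4+26-1, 13+25-1, …, 17+2-1, 35+0) = 37
One optimal plan: pieces 3 + 3 + 3 (2 cuts) → €39 − €2 = €37.

37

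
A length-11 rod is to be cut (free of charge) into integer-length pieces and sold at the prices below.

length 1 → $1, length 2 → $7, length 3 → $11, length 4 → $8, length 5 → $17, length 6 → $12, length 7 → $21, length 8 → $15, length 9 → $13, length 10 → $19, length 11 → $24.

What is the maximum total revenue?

Consider every possible first cut. R[k] is the best of p[i]+R[k−i] over all sellable i≤k.
R[1] = 1
R[2] = 7
R[3] = 11
R[4] = 14  (first piece 2, then R[2]=7)
R[5] = 18  (first piece 2, then R[3]=11)
R[6] = 22  (first piece 3, then R[3]=11)
R[7] = 25  (first piece 2, then R[5]=18)
R[8] = 29  (first piece 2, then R[6]=22)
R[9] = 33  (first piece 3, then R[6]=22)
R[10] = 36  (first piece 2, then R[8]=29)
R[11] = 40  (first piece 2, then R[9]=33)
One optimal cutting: 3 + 3 + 3 + 2 → $11 + $11 + $11 + $7 = $40.

40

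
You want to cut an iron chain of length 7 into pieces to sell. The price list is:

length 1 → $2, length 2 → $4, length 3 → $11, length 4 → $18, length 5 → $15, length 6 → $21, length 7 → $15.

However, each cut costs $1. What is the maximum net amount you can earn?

Let v[k] be the best obtainable value from length k. For each k, try every first piece i and keep the best of price[i] + v[k−i] minus the 1 cut fee when i<k.
v[1] = 2
v[2] = 4
v[3] = 11
v[4] = 18
v[5] = 19  (first piece 1, then v[4]=18)
v[6] = 21  (first piece 2, then v[4]=18)
v[7] = 28  (first piece 3, then v[4]=18)
One optimal plan: pieces 4 + 3 (1 cut) → $29 − $1 = $28.

28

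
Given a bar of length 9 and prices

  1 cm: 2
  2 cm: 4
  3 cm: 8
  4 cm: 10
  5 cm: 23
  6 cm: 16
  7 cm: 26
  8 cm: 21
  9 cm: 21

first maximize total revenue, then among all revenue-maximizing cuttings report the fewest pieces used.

2

Consider every possible first cut. r[k] is the best of p[i]+r[k−i] over all sellable i≤k.
r[1] = 2
r[2] = max(2+2, 4+0) = 4
r[3] = max(2+4, 4+2, 8+0) = 8
r[4] = max(2+8, 4+4, 8+2, 10+0) = 10
r[5] = max(2+10, 4+8, 8+4, 10+2, 23+0) = 23
r[6] = max(2+23, 4+10, 8+8, 10+4, 23+2, 16+0) = 25
r[7] = max(2+25, 4+23, 8+10, …, 16+2, 26+0) = 27
r[8] = max(2+27, 4+25, 8+23, …, 26+2, 21+0) = 31
r[9] = max(2+31, 4+27, 8+25, …, 21+2, 21+0) = 33
Maximum revenue is 33.
Now minimize piece count subject to staying optimal: for each k, pieces[k] = 1 + min over i with p[i]+r[k−i]=r[k] of pieces[k−i].
pieces[6] = 2
pieces[7] = 2
pieces[8] = 2
pieces[9] = 2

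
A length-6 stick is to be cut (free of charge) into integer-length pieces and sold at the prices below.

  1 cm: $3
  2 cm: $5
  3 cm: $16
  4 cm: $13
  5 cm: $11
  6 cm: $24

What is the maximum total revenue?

Build R[k] bottom-up: R[k] = max over allowed piece i of (p[i] + R[k−i]).
R[1] = 3
R[2] = max(3+3, 5+0) = 6
R[3] = max(3+6, 5+3, 16+0) = 16
R[4] = max(3+16, 5+6, 16+3, 13+0) = 19
R[5] = max(3+19, 5+16, 16+6, 13+3, 11+0) = 22
R[6] = max(3+22, 5+19, 16+16, 13+6, 11+3, 24+0) = 32
One optimal cutting: 3 + 3 → $16 + $16 = $32.

32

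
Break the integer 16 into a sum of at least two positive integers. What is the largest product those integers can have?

324

Let prod[k] be the best product for length k (with at least one cut). For each first piece i, the rest contributes max(k−i, prod[k−i]).
Small cases: prod[2]=1, prod[3]=2, prod[4]=4, prod[5]=6, prod[6]=9, prod[7]=12, prod[8]=18, prod[9]=27, prod[10]=36, prod[11]=54.
prod[12] = max(1·54, 2·36, 3·27, …, 10·2, 11·1) = 81
prod[13] = max(1·81, 2·54, 3·36, …, 11·2, 12·1) = 108
prod[14] = max(1·108, 2·81, 3·54, …, 12·2, 13·1) = 162
prod[15] = max(1·162, 2·108, 3·81, …, 13·2, 14·1) = 243
prod[16] = max(1·243, 2·162, 3·108, …, 14·2, 15·1) = 324
One optimal split: 3 + 3 + 3 + 3 + 2 + 2; product 3·3·3·3·2·2 = 324.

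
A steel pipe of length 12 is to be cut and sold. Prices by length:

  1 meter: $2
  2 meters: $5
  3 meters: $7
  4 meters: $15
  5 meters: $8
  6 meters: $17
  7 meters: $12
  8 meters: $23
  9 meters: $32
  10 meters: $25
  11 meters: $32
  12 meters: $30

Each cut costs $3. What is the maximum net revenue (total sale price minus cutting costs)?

39

Consider every possible first cut. r[k] is the best of p[i]+r[k−i] over all sellable i≤k, charging 3 whenever i<k.
r[1] = 2
r[2] = max(2+2-3, 5+0) = 5
r[3] = max(2+5-3, 5+2-3, 7+0) = 7
r[4] = max(2+7-3, 5+5-3, 7+2-3, 15+0) = 15
r[5] = max(2+15-3, 5+7-3, 7+5-3, 15+2-3, 8+0) = 14
r[6] = max(2+14-3, 5+15-3, 7+7-3, 15+5-3, 8+2-3, 17+0) = 17
r[7] = max(2+17-3, 5+14-3, 7+15-3, …, 17+2-3, 12+0) = 19
r[8] = max(2+19-3, 5+17-3, 7+14-3, …, 12+2-3, 23+0) = 27
r[9] = max(2+27-3, 5+19-3, 7+17-3, …, 23+2-3, 32+0) = 32
r[10] = max(2+32-3, 5+27-3, 7+19-3, …, 32+2-3, 25+0) = 31
r[11] = max(2+31-3, 5+32-3, 7+27-3, …, 25+2-3, 32+0) = 34
r[12] = max(2+34-3, 5+31-3, 7+32-3, …, 32+2-3, 30+0) = 39
One optimal plan: pieces 4 + 4 + 4 (2 cuts) → $45 − $6 = $39.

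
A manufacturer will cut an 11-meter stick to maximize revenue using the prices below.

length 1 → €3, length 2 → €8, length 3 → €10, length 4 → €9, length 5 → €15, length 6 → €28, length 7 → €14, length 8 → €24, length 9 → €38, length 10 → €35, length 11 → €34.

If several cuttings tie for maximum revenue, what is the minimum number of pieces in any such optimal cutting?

Let r[k] be the best obtainable value from length k. For each k, try every first piece i and keep the best of price[i] + r[k−i].
r[1] = 3
r[2] = 8
r[3] = 11  (first piece 1, then r[2]=8)
r[4] = 16  (first piece 2, then r[2]=8)
r[5] = 19  (first piece 1, then r[4]=16)
r[6] = 28
r[7] = 31  (first piece 1, then r[6]=28)
r[8] = 36  (first piece 2, then r[6]=28)
r[9] = 39  (first piece 1, then r[8]=36)
r[10] = 44  (first piece 2, then r[8]=36)
r[11] = 47  (first piece 1, then r[10]=44)
Maximum revenue is €47.
Now minimize piece count subject to staying optimal: for each k, pieces[k] = 1 + min over i with p[i]+r[k−i]=r[k] of pieces[k−i].
pieces[8] = 2
pieces[9] = 3
pieces[10] = 3
pieces[11] = 4

4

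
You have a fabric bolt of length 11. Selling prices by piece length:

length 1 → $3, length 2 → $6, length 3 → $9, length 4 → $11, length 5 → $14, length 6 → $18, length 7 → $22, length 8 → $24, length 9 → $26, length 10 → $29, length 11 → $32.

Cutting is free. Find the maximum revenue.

34

Let best[k] be the best obtainable value from length k. For each k, try every first piece i and keep the best of price[i] + best[k−i].
best[1] = 3
best[2] = max(3+3, 6+0) = 6
best[3] = max(3+6, 6+3, 9+0) = 9
best[4] = max(3+9, 6+6, 9+3, 11+0) = 12
best[5] = max(3+12, 6+9, 9+6, 11+3, 14+0) = 15
best[6] = max(3+15, 6+12, 9+9, 11+6, 14+3, 18+0) = 18
best[7] = max(3+18, 6+15, 9+12, …, 18+3, 22+0) = 22
best[8] = max(3+22, 6+18, 9+15, …, 22+3, 24+0) = 25
best[9] = max(3+25, 6+22, 9+18, …, 24+3, 26+0) = 28
best[10] = max(3+28, 6+25, 9+22, …, 26+3, 29+0) = 31
best[11] = max(3+31, 6+28, 9+25, …, 29+3, 32+0) = 34
One optimal cutting: 7 + 1 + 1 + 1 + 1 → $22 + $3 + $3 + $3 + $3 = $34.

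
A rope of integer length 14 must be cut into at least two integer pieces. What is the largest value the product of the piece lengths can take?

162

Define g[k] = max over 1≤i<k of i · max(k−i, g[k−i]); the inner max lets the remainder stay uncut if that's better.
Small cases: g[2]=1, g[3]=2, g[4]=4, g[5]=6, g[6]=9, g[7]=12.
g[8] = max(1·12, 2·9, 3·6, …, 6·2, 7·1) = 18
g[9] = max(1·18, 2·12, 3·9, …, 7·2, 8·1) = 27
g[10] = max(1·27, 2·18, 3·12, …, 8·2, 9·1) = 36
g[11] = max(1·36, 2·27, 3·18, …, 9·2, 10·1) = 54
g[12] = max(1·54, 2·36, 3·27, …, 10·2, 11·1) = 81
g[13] = max(1·81, 2·54, 3·36, …, 11·2, 12·1) = 108
g[14] = max(1·108, 2·81, 3·54, …, 12·2, 13·1) = 162
One optimal split: 3 + 3 + 3 + 3 + 2; product 3·3·3·3·2 = 162.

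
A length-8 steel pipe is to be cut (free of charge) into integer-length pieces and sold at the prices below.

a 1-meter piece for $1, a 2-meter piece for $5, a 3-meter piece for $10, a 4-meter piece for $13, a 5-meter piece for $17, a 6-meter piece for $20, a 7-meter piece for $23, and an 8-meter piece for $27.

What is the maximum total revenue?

Build best[k] bottom-up: best[k] = max over allowed piece i of (p[i] + best[k−i]).
best[1] = 1
best[2] = 5
best[3] = 10
best[4] = 13
best[5] = 17
best[6] = 20  (first piece 3, then best[3]=10)
best[7] = 23  (first piece 3, then best[4]=13)
best[8] = 27  (first piece 3, then best[5]=17)
One optimal cutting: 5 + 3 → $17 + $10 = $27.

27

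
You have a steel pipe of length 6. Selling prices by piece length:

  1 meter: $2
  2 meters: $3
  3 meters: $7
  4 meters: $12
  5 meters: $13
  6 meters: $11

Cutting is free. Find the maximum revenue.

Let r[k] be the best obtainable value from length k. For each k, try every first piece i and keep the best of price[i] + r[k−i].
r[1] = 2
r[2] = 4  (first piece 1, then r[1]=2)
r[3] = 7
r[4] = 12
r[5] = 14  (first piece 1, then r[4]=12)
r[6] = 16  (first piece 1, then r[5]=14)
One optimal cutting: 4 + 1 + 1 → $12 + $2 + $2 = $16.

16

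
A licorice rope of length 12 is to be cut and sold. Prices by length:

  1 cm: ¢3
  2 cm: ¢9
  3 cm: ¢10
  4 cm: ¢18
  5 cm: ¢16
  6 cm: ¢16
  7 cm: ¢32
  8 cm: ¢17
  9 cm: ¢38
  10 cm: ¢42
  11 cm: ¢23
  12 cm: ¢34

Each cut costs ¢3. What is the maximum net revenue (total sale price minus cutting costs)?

Let net[k] be the best obtainable value from length k. For each k, try every first piece i and keep the best of price[i] + net[k−i] minus the 3 cut fee when i<k.
net[1] = 3
net[2] = 9
net[3] = 10
net[4] = 18
net[5] = 18  (first piece 1, then net[4]=18)
net[6] = 24  (first piece 2, then net[4]=18)
net[7] = 32
net[8] = 33  (first piece 4, then net[4]=18)
net[9] = 38  (first piece 2, then net[7]=32)
net[10] = 42
net[11] = 47  (first piece 4, then net[7]=32)
net[12] = 48  (first piece 2, then net[10]=42)
One optimal plan: pieces 10 + 2 (1 cut) → ¢51 − ¢3 = ¢48.

48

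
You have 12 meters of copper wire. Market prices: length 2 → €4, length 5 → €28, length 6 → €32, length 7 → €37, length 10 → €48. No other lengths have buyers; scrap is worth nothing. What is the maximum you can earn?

Let f[k] be the best obtainable value from length k. For each k, try every first piece i and keep the best of price[i] + f[k−i].
f[1] = 0
f[2] = 4
f[3] = 4
f[4] = 8  (first piece 2, then f[2]=4)
f[5] = 28
f[6] = 32
f[7] = 37
f[8] = 37
f[9] = 41  (first piece 2, then f[7]=37)
f[10] = 56  (first piece 5, then f[5]=28)
f[11] = 60  (first piece 5, then f[6]=32)
f[12] = 65  (first piece 5, then f[7]=37)
One optimal cutting: 7 + 5 → €65.

65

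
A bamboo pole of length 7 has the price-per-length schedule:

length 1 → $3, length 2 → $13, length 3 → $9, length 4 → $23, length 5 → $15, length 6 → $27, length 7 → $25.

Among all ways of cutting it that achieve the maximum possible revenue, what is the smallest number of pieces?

4

Consider every possible first cut. r[k] is the best of p[i]+r[k−i] over all sellable i≤k.
r[1] = 3
r[2] = max(3+3, 13+0) = 13
r[3] = max(3+13, 13+3, 9+0) = 16
r[4] = max(3+16, 13+13, 9+3, 23+0) = 26
r[5] = max(3+26, 13+16, 9+13, 23+3, 15+0) = 29
r[6] = max(3+29, 13+26, 9+16, 23+13, 15+3, 27+0) = 39
r[7] = max(3+39, 13+29, 9+26, …, 27+3, 25+0) = 42
Maximum revenue is $42.
Now minimize piece count subject to staying optimal: for each k, pieces[k] = 1 + min over i with p[i]+r[k−i]=r[k] of pieces[k−i].
pieces[4] = 2
pieces[5] = 3
pieces[6] = 3
pieces[7] = 4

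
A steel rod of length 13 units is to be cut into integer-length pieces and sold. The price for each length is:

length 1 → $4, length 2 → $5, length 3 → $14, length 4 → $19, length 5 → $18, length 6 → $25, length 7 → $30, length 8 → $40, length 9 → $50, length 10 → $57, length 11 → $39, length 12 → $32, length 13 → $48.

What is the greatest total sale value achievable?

Consider every possible first cut. R[k] is the best of p[i]+R[k−i] over all sellable i≤k.
R[1] = 4
R[2] = max(4+4, 5+0) = 8
R[3] = max(4+8, 5+4, 14+0) = 14
R[4] = max(4+14, 5+8, 14+4, 19+0) = 19
R[5] = max(4+19, 5+14, 14+8, 19+4, 18+0) = 23
R[6] = max(4+23, 5+19, 14+14, 19+8, 18+4, 25+0) = 28
R[7] = max(4+28, 5+23, 14+19, …, 25+4, 30+0) = 33
R[8] = max(4+33, 5+28, 14+23, …, 30+4, 40+0) = 40
R[9] = max(4+40, 5+33, 14+28, …, 40+4, 50+0) = 50
R[10] = max(4+50, 5+40, 14+33, …, 50+4, 57+0) = 57
R[11] = max(4+57, 5+50, 14+40, …, 57+4, 39+0) = 61
R[12] = max(4+61, 5+57, 14+50, …, 39+4, 32+0) = 65
R[13] = max(4+65, 5+61, 14+57, …, 32+4, 48+0) = 71
One optimal cutting: 10 + 3 → $57 + $14 = $71.

71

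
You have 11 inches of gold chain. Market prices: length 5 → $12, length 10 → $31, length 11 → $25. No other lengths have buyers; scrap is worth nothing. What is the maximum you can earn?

31

Let f[k] be the best obtainable value from length k. For each k, try every first piece i and keep the best of price[i] + f[k−i].
f[1] = 0
f[2] = 0
f[3] = 0
f[4] = 0
f[5] = 12
f[6] = 12
f[7] = 12
f[8] = 12
f[9] = 12
f[10] = 31
f[11] = 31
One optimal cutting: pieces 10 with 1 inch of scrap → $31.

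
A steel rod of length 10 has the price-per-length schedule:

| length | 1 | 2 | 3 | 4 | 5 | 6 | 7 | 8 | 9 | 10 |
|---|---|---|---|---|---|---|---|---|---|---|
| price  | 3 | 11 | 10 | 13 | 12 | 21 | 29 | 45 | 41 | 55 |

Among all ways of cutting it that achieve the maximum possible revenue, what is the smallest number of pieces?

Consider every possible first cut. r[k] is the best of p[i]+r[k−i] over all sellable i≤k.
r[1] = 3
r[2] = 11
r[3] = 14  (first piece 1, then r[2]=11)
r[4] = 22  (first piece 2, then r[2]=11)
r[5] = 25  (first piece 1, then r[4]=22)
r[6] = 33  (first piece 2, then r[4]=22)
r[7] = 36  (first piece 1, then r[6]=33)
r[8] = 45
r[9] = 48  (first piece 1, then r[8]=45)
r[10] = 56  (first piece 2, then r[8]=45)
Maximum revenue is $56.
Now minimize piece count subject to staying optimal: for each k, pieces[k] = 1 + min over i with p[i]+r[k−i]=r[k] of pieces[k−i].
pieces[7] = 4
pieces[8] = 1
pieces[9] = 2
pieces[10] = 2

2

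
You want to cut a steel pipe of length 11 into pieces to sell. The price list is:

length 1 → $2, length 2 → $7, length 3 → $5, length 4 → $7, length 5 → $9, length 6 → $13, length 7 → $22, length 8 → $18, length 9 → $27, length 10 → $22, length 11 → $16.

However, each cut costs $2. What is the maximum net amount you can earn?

Build r[k] bottom-up: r[k] = max over allowed piece i of (p[i] + r[k−i]) − 2 per cut.
r[1] = 2
r[2] = max(2+2-2, 7+0) = 7
r[3] = max(2+7-2, 7+2-2, 5+0) = 7
r[4] = max(2+7-2, 7+7-2, 5+2-2, 7+0) = 12
r[5] = max(2+12-2, 7+7-2, 5+7-2, 7+2-2, 9+0) = 12
r[6] = max(2+12-2, 7+12-2, 5+7-2, 7+7-2, 9+2-2, 13+0) = 17
r[7] = max(2+17-2, 7+12-2, 5+12-2, …, 13+2-2, 22+0) = 22
r[8] = max(2+22-2, 7+17-2, 5+12-2, …, 22+2-2, 18+0) = 22
r[9] = max(2+22-2, 7+22-2, 5+17-2, …, 18+2-2, 27+0) = 27
r[10] = max(2+27-2, 7+22-2, 5+22-2, …, 27+2-2, 22+0) = 27
r[11] = max(2+27-2, 7+27-2, 5+22-2, …, 22+2-2, 16+0) = 32
One optimal plan: pieces 7 + 2 + 2 (2 cuts) → $36 − $4 = $32.

32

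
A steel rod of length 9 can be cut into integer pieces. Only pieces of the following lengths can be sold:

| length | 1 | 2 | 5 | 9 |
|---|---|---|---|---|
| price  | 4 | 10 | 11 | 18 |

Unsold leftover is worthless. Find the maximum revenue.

44

Build f[k] bottom-up: f[k] = max over allowed piece i of (p[i] + f[k−i]).
f[1] = 4
f[2] = max(4+4, 10+0) = 10
f[3] = max(4+10, 10+4) = 14
f[4] = max(4+14, 10+10) = 20
f[5] = max(4+20, 10+14, 11+0) = 24
f[6] = max(4+24, 10+20, 11+4) = 30
f[7] = max(4+30, 10+24, 11+10) = 34
f[8] = max(4+34, 10+30, 11+14) = 40
f[9] = max(4+40, 10+34, 11+20, 18+0) = 44
One optimal cutting: 2 + 2 + 2 + 2 + 1 → $44.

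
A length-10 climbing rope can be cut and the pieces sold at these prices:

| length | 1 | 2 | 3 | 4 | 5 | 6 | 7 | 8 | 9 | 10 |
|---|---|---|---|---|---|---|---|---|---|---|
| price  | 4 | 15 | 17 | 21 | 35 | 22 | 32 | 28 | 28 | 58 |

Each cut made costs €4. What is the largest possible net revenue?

66

Consider every possible first cut. r[k] is the best of p[i]+r[k−i] over all sellable i≤k, charging 4 whenever i<k.
r[1] = 4
r[2] = 15
r[3] = 17
r[4] = 26  (first piece 2, then r[2]=15)
r[5] = 35
r[6] = 37  (first piece 2, then r[4]=26)
r[7] = 46  (first piece 2, then r[5]=35)
r[8] = 48  (first piece 2, then r[6]=37)
r[9] = 57  (first piece 2, then r[7]=46)
r[10] = 66  (first piece 5, then r[5]=35)
One optimal plan: pieces 5 + 5 (1 cut) → €70 − €4 = €66.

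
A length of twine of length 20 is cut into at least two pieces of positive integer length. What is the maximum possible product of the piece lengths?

1458

Define g[k] = max over 1≤i<k of i · max(k−i, g[k−i]); the inner max lets the remainder stay uncut if that's better.
Small cases: g[2]=1, g[3]=2, g[4]=4, g[5]=6, g[6]=9, g[7]=12, g[8]=18, g[9]=27, g[10]=36, g[11]=54, g[12]=81, g[13]=108, g[14]=162, g[15]=243.
g[16] = 2×max(14,162) = 2×162 = 324
g[17] = 2×max(15,243) = 2×243 = 486
g[18] = 3×max(15,243) = 3×243 = 729
g[19] = 2×max(17,486) = 2×486 = 972
g[20] = 2×max(18,729) = 2×729 = 1458
One optimal split: 3 + 3 + 3 + 3 + 3 + 3 + 2; product 3×3×3×3×3×3×2 = 1458.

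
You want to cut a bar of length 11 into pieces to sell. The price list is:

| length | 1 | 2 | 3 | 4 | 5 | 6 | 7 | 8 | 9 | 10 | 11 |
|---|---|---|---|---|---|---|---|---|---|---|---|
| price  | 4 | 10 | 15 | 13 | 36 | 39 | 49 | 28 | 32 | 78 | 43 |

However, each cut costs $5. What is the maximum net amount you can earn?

77

Build net[k] bottom-up: net[k] = max over allowed piece i of (p[i] + net[k−i]) − 5 per cut.
net[1] = 4
net[2] = max(4+4-5, 10+0) = 10
net[3] = max(4+10-5, 10+4-5, 15+0) = 15
net[4] = max(4+15-5, 10+10-5, 15+4-5, 13+0) = 15
net[5] = max(4+15-5, 10+15-5, 15+10-5, 13+4-5, 36+0) = 36
net[6] = max(4+36-5, 10+15-5, 15+15-5, 13+10-5, 36+4-5, 39+0) = 39
net[7] = max(4+39-5, 10+36-5, 15+15-5, …, 39+4-5, 49+0) = 49
net[8] = max(4+49-5, 10+39-5, 15+36-5, …, 49+4-5, 28+0) = 48
net[9] = max(4+48-5, 10+49-5, 15+39-5, …, 28+4-5, 32+0) = 54
net[10] = max(4+54-5, 10+48-5, 15+49-5, …, 32+4-5, 78+0) = 78
net[11] = max(4+78-5, 10+54-5, 15+48-5, …, 78+4-5, 43+0) = 77
One optimal plan: pieces 10 + 1 (1 cut) → $82 − $5 = $77.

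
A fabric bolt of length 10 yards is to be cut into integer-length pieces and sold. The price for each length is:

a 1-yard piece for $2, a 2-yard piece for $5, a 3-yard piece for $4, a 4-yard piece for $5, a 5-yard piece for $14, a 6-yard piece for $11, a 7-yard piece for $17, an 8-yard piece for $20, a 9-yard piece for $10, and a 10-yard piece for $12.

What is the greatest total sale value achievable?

28

Consider every possible first cut. R[k] is the best of p[i]+R[k−i] over all sellable i≤k.
R[1] = 2
R[2] = 5
R[3] = 7  (first piece 1, then R[2]=5)
R[4] = 10  (first piece 2, then R[2]=5)
R[5] = 14
R[6] = 16  (first piece 1, then R[5]=14)
R[7] = 19  (first piece 2, then R[5]=14)
R[8] = 21  (first piece 1, then R[7]=19)
R[9] = 24  (first piece 2, then R[7]=19)
R[10] = 28  (first piece 5, then R[5]=14)
One optimal cutting: 5 + 5 → $14 + $14 = $28.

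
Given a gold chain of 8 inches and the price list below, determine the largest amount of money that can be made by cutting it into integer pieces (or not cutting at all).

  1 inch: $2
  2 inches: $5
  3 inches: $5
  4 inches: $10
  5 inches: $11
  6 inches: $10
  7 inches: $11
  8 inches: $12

20

Consider every possible first cut. R[k] is the best of p[i]+R[k−i] over all sellable i≤k.
R[1] = 2
R[2] = max(2+2, 5+0) = 5
R[3] = max(2+5, 5+2, 5+0) = 7
R[4] = max(2+7, 5+5, 5+2, 10+0) = 10
R[5] = max(2+10, 5+7, 5+5, 10+2, 11+0) = 12
R[6] = max(2+12, 5+10, 5+7, 10+5, 11+2, 10+0) = 15
R[7] = max(2+15, 5+12, 5+10, …, 10+2, 11+0) = 17
R[8] = max(2+17, 5+15, 5+12, …, 11+2, 12+0) = 20
One optimal cutting: 2 + 2 + 2 + 2 → $5 + $5 + $5 + $5 = $20.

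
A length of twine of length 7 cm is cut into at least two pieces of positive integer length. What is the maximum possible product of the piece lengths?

Define g[k] = max over 1≤i<k of i · max(k−i, g[k−i]); the inner max lets the remainder stay uncut if that's better.
g[2] = 1×max(1,0) = 1×1 = 1
g[3] = max(1×2, 2×1) = 2
g[4] = max(1×3, 2×2, 3×1) = 4
g[5] = max(1×4, 2×3, 3×2, 4×1) = 6
g[6] = max(1×6, 2×4, 3×3, 4×2, 5×1) = 9
g[7] = max(1×9, 2×6, 3×4, 4×3, 5×2, 6×1) = 12
One optimal split: 3 + 2 + 2; product 3×2×2 = 12.

12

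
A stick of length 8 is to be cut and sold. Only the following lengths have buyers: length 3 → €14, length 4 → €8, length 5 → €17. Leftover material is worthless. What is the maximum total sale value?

31

Let best[k] be the best obtainable value from length k. For each k, try every first piece i and keep the best of price[i] + best[k−i].
best[1] = 0
best[2] = 0
best[3] = 14
best[4] = max(14+0, 8+0) = 14
best[5] = max(14+0, 8+0, 17+0) = 17
best[6] = max(14+14, 8+0, 17+0) = 28
best[7] = max(14+14, 8+14, 17+0) = 28
best[8] = max(14+17, 8+14, 17+14) = 31
One optimal cutting: 5 + 3 → €31.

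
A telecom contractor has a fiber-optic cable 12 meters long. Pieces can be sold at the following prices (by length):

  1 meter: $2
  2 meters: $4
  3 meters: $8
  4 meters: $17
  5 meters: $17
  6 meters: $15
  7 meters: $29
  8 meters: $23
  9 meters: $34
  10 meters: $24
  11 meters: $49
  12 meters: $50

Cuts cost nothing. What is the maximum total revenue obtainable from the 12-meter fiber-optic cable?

Build v[k] bottom-up: v[k] = max over allowed piece i of (p[i] + v[k−i]).
v[1] = 2
v[2] = 4  (first piece 1, then v[1]=2)
v[3] = 8
v[4] = 17
v[5] = 19  (first piece 1, then v[4]=17)
v[6] = 21  (first piece 1, then v[5]=19)
v[7] = 29
v[8] = 34  (first piece 4, then v[4]=17)
v[9] = 36  (first piece 1, then v[8]=34)
v[10] = 38  (first piece 1, then v[9]=36)
v[11] = 49
v[12] = 51  (first piece 1, then v[11]=49)
One optimal cutting: 11 + 1 → $49 + $2 = $51.

51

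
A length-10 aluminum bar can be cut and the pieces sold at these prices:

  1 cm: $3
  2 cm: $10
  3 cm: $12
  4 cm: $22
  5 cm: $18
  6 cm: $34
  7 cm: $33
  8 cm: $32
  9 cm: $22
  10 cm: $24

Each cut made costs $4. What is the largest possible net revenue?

Let v[k] be the best obtainable value from length k. For each k, try every first piece i and keep the best of price[i] + v[k−i] minus the 4 cut fee when i<k.
v[1] = 3
v[2] = max(3+3-4, 10+0) = 10
v[3] = max(3+10-4, 10+3-4, 12+0) = 12
v[4] = max(3+12-4, 10+10-4, 12+3-4, 22+0) = 22
v[5] = max(3+22-4, 10+12-4, 12+10-4, 22+3-4, 18+0) = 21
v[6] = max(3+21-4, 10+22-4, 12+12-4, 22+10-4, 18+3-4, 34+0) = 34
v[7] = max(3+34-4, 10+21-4, 12+22-4, …, 34+3-4, 33+0) = 33
v[8] = max(3+33-4, 10+34-4, 12+21-4, …, 33+3-4, 32+0) = 40
v[9] = max(3+40-4, 10+33-4, 12+34-4, …, 32+3-4, 22+0) = 42
v[10] = max(3+42-4, 10+40-4, 12+33-4, …, 22+3-4, 24+0) = 52
One optimal plan: pieces 6 + 4 (1 cut) → $56 − $4 = $52.

52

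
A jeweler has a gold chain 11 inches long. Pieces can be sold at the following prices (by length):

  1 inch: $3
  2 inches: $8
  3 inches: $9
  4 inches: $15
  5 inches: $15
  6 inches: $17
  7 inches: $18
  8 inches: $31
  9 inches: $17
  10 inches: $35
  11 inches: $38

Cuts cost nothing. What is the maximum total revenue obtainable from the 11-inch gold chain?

43

Build R[k] bottom-up: R[k] = max over allowed piece i of (p[i] + R[k−i]).
R[1] = 3
R[2] = max(3+3, 8+0) = 8
R[3] = max(3+8, 8+3, 9+0) = 11
R[4] = max(3+11, 8+8, 9+3, 15+0) = 16
R[5] = max(3+16, 8+11, 9+8, 15+3, 15+0) = 19
R[6] = max(3+19, 8+16, 9+11, 15+8, 15+3, 17+0) = 24
R[7] = max(3+24, 8+19, 9+16, …, 17+3, 18+0) = 27
R[8] = max(3+27, 8+24, 9+19, …, 18+3, 31+0) = 32
R[9] = max(3+32, 8+27, 9+24, …, 31+3, 17+0) = 35
R[10] = max(3+35, 8+32, 9+27, …, 17+3, 35+0) = 40
R[11] = max(3+40, 8+35, 9+32, …, 35+3, 38+0) = 43
One optimal cutting: 2 + 2 + 2 + 2 + 2 + 1 → $8 + $8 + $8 + $8 + $8 + $3 = $43.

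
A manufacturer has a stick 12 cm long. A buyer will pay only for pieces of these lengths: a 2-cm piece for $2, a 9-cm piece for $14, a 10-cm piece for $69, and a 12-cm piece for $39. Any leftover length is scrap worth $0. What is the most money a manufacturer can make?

71

Consider every possible first cut. best[k] is the best of p[i]+best[k−i] over all sellable i≤k.
best[1] = 0
best[2] = 2
best[3] = 2
best[4] = 4  (first piece 2, then best[2]=2)
best[5] = 4
best[6] = 6  (first piece 2, then best[4]=4)
best[7] = 6
best[8] = 8  (first piece 2, then best[6]=6)
best[9] = 14
best[10] = 69
best[11] = 69
best[12] = 71  (first piece 2, then best[10]=69)
One optimal cutting: 10 + 2 → $71.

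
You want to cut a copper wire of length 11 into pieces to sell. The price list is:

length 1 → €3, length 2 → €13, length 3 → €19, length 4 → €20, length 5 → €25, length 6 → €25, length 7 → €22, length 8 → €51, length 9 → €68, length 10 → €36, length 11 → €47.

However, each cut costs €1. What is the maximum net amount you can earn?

80

Consider every possible first cut. net[k] is the best of p[i]+net[k−i] over all sellable i≤k, charging 1 whenever i<k.
net[1] = 3
net[2] = 13
net[3] = 19
net[4] = 25  (first piece 2, then net[2]=13)
net[5] = 31  (first piece 2, then net[3]=19)
net[6] = 37  (first piece 2, then net[4]=25)
net[7] = 43  (first piece 2, then net[5]=31)
net[8] = 51
net[9] = 68
net[10] = 70  (first piece 1, then net[9]=68)
net[11] = 80  (first piece 2, then net[9]=68)
One optimal plan: pieces 9 + 2 (1 cut) → €81 − €1 = €80.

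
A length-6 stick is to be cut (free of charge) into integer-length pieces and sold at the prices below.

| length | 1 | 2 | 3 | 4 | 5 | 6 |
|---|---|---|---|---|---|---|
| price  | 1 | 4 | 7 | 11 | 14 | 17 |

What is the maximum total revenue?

17

Let r[k] be the best obtainable value from length k. For each k, try every first piece i and keep the best of price[i] + r[k−i].
r[1] = 1
r[2] = max(1+1, 4+0) = 4
r[3] = max(1+4, 4+1, 7+0) = 7
r[4] = max(1+7, 4+4, 7+1, 11+0) = 11
r[5] = max(1+11, 4+7, 7+4, 11+1, 14+0) = 14
r[6] = max(1+14, 4+11, 7+7, 11+4, 14+1, 17+0) = 17
Best is to sell the whole 6-meter piece uncut for $17.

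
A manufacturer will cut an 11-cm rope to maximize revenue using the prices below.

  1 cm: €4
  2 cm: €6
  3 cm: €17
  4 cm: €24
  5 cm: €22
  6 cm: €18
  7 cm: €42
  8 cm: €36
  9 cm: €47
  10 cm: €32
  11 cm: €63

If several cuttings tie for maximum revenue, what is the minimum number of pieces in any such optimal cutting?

Let r[k] be the best obtainable value from length k. For each k, try every first piece i and keep the best of price[i] + r[k−i].
r[1] = 4
r[2] = 8  (first piece 1, then r[1]=4)
r[3] = 17
r[4] = 24
r[5] = 28  (first piece 1, then r[4]=24)
r[6] = 34  (first piece 3, then r[3]=17)
r[7] = 42
r[8] = 48  (first piece 4, then r[4]=24)
r[9] = 52  (first piece 1, then r[8]=48)
r[10] = 59  (first piece 3, then r[7]=42)
r[11] = 66  (first piece 4, then r[7]=42)
Maximum revenue is €66.
Now minimize piece count subject to staying optimal: for each k, pieces[k] = 1 + min over i with p[i]+r[k−i]=r[k] of pieces[k−i].
pieces[8] = 2
pieces[9] = 3
pieces[10] = 2
pieces[11] = 2

2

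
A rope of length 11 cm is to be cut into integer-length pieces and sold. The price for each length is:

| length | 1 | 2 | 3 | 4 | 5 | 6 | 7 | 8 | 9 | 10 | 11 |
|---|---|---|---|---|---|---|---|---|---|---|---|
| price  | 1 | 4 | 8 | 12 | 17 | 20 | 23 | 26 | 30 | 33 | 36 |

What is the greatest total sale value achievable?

Consider every possible first cut. v[k] is the best of p[i]+v[k−i] over all sellable i≤k.
v[1] = 1
v[2] = 4
v[3] = 8
v[4] = 12
v[5] = 17
v[6] = 20
v[7] = 23
v[8] = 26
v[9] = 30
v[10] = 34  (first piece 5, then v[5]=17)
v[11] = 37  (first piece 5, then v[6]=20)
One optimal cutting: 6 + 5 → $20 + $17 = $37.

37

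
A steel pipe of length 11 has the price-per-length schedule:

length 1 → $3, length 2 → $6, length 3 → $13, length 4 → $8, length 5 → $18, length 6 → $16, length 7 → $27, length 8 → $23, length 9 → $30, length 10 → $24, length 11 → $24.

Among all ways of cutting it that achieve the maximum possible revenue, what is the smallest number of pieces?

4

Build r[k] bottom-up: r[k] = max over allowed piece i of (p[i] + r[k−i]).
r[1] = 3
r[2] = max(3+3, 6+0) = 6
r[3] = max(3+6, 6+3, 13+0) = 13
r[4] = max(3+13, 6+6, 13+3, 8+0) = 16
r[5] = max(3+16, 6+13, 13+6, 8+3, 18+0) = 19
r[6] = max(3+19, 6+16, 13+13, 8+6, 18+3, 16+0) = 26
r[7] = max(3+26, 6+19, 13+16, …, 16+3, 27+0) = 29
r[8] = max(3+29, 6+26, 13+19, …, 27+3, 23+0) = 32
r[9] = max(3+32, 6+29, 13+26, …, 23+3, 30+0) = 39
r[10] = max(3+39, 6+32, 13+29, …, 30+3, 24+0) = 42
r[11] = max(3+42, 6+39, 13+32, …, 24+3, 24+0) = 45
Maximum revenue is $45.
Now minimize piece count subject to staying optimal: for each k, pieces[k] = 1 + min over i with p[i]+r[k−i]=r[k] of pieces[k−i].
pieces[8] = 3
pieces[9] = 3
pieces[10] = 4
pieces[11] = 4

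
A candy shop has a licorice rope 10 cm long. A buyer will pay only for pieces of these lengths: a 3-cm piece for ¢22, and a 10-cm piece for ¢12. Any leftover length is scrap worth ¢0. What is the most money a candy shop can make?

66

Build f[k] bottom-up: f[k] = max over allowed piece i of (p[i] + f[k−i]).
f[1] = 0
f[2] = 0
f[3] = 22
f[4] = 22
f[5] = 22
f[6] = 44  (first piece 3, then f[3]=22)
f[7] = 44
f[8] = 44
f[9] = 66  (first piece 3, then f[6]=44)
f[10] = max(22+44, 12+0) = 66
One optimal cutting: pieces 3 + 3 + 3 with 1 cm of scrap → ¢66.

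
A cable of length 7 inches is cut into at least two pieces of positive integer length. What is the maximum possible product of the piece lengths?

12

Define m[k] = max over 1≤i<k of i · max(k−i, m[k−i]); the inner max lets the remainder stay uncut if that's better.
m[2] = 1×max(1,0) = 1×1 = 1
m[3] = 1×max(2,1) = 1×2 = 2
m[4] = 2×max(2,1) = 2×2 = 4
m[5] = 2×max(3,2) = 2×3 = 6
m[6] = 3×max(3,2) = 3×3 = 9
m[7] = 2×max(5,6) = 2×6 = 12
One optimal split: 3 + 2 + 2; product 3×2×2 = 12.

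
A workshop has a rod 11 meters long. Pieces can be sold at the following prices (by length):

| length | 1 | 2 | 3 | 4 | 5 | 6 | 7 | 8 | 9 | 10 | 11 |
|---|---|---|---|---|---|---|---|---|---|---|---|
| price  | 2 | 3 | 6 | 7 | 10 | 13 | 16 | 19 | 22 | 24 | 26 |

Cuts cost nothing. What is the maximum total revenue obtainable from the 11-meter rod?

26

Consider every possible first cut. v[k] is the best of p[i]+v[k−i] over all sellable i≤k.
v[1] = 2
v[2] = max(2+2, 3+0) = 4
v[3] = max(2+4, 3+2, 6+0) = 6
v[4] = max(2+6, 3+4, 6+2, 7+0) = 8
v[5] = max(2+8, 3+6, 6+4, 7+2, 10+0) = 10
v[6] = max(2+10, 3+8, 6+6, 7+4, 10+2, 13+0) = 13
v[7] = max(2+13, 3+10, 6+8, …, 13+2, 16+0) = 16
v[8] = max(2+16, 3+13, 6+10, …, 16+2, 19+0) = 19
v[9] = max(2+19, 3+16, 6+13, …, 19+2, 22+0) = 22
v[10] = max(2+22, 3+19, 6+16, …, 22+2, 24+0) = 24
v[11] = max(2+24, 3+22, 6+19, …, 24+2, 26+0) = 26
One optimal cutting: 9 + 1 + 1 → €22 + €2 + €2 = €26.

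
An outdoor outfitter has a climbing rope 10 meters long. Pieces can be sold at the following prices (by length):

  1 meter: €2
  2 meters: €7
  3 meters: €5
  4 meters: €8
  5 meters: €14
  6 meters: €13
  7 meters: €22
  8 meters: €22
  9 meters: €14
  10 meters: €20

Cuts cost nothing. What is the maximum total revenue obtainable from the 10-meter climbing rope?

Let best[k] be the best obtainable value from length k. For each k, try every first piece i and keep the best of price[i] + best[k−i].
best[1] = 2
best[2] = 7
best[3] = 9  (first piece 1, then best[2]=7)
best[4] = 14  (first piece 2, then best[2]=7)
best[5] = 16  (first piece 1, then best[4]=14)
best[6] = 21  (first piece 2, then best[4]=14)
best[7] = 23  (first piece 1, then best[6]=21)
best[8] = 28  (first piece 2, then best[6]=21)
best[9] = 30  (first piece 1, then best[8]=28)
best[10] = 35  (first piece 2, then best[8]=28)
One optimal cutting: 2 + 2 + 2 + 2 + 2 → €7 + €7 + €7 + €7 + €7 = €35.

35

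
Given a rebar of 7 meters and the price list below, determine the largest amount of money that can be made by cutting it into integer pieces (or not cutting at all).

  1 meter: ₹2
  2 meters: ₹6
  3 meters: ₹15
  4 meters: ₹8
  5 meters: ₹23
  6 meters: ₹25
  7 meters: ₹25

32

Build r[k] bottom-up: r[k] = max over allowed piece i of (p[i] + r[k−i]).
r[1] = 2
r[2] = max(2+2, 6+0) = 6
r[3] = max(2+6, 6+2, 15+0) = 15
r[4] = max(2+15, 6+6, 15+2, 8+0) = 17
r[5] = max(2+17, 6+15, 15+6, 8+2, 23+0) = 23
r[6] = max(2+23, 6+17, 15+15, 8+6, 23+2, 25+0) = 30
r[7] = max(2+30, 6+23, 15+17, …, 25+2, 25+0) = 32
One optimal cutting: 3 + 3 + 1 → ₹15 + ₹15 + ₹2 = ₹32.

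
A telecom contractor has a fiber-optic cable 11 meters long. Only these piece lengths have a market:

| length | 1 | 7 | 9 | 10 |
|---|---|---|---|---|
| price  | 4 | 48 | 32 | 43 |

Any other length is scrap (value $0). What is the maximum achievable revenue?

Consider every possible first cut. r[k] is the best of p[i]+r[k−i] over all sellable i≤k.
r[1] = 4
r[2] = 8  (first piece 1, then r[1]=4)
r[3] = 12  (first piece 1, then r[2]=8)
r[4] = 16  (first piece 1, then r[3]=12)
r[5] = 20  (first piece 1, then r[4]=16)
r[6] = 24  (first piece 1, then r[5]=20)
r[7] = max(4+24, 48+0) = 48
r[8] = max(4+48, 48+4) = 52
r[9] = max(4+52, 48+8, 32+0) = 56
r[10] = max(4+56, 48+12, 32+4, 43+0) = 60
r[11] = max(4+60, 48+16, 32+8, 43+4) = 64
One optimal cutting: 7 + 1 + 1 + 1 + 1 → $64.

64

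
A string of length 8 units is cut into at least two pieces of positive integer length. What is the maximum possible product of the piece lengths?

Define g[k] = max over 1≤i<k of i · max(k−i, g[k−i]); the inner max lets the remainder stay uncut if that's better.
g[2] = 1×max(1,0) = 1×1 = 1
g[3] = max(1×2, 2×1) = 2
g[4] = max(1×3, 2×2, 3×1) = 4
g[5] = max(1×4, 2×3, 3×2, 4×1) = 6
g[6] = max(1×6, 2×4, 3×3, 4×2, 5×1) = 9
g[7] = max(1×9, 2×6, 3×4, 4×3, 5×2, 6×1) = 12
g[8] = max(1×12, 2×9, 3×6, …, 6×2, 7×1) = 18
One optimal split: 3 + 3 + 2; product 3×3×2 = 18.

18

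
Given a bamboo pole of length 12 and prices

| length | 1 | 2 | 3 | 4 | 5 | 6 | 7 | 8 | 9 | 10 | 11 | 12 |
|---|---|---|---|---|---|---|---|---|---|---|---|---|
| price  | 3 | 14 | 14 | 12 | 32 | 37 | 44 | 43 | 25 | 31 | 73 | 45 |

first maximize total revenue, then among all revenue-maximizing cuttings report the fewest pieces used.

6

Build r[k] bottom-up: r[k] = max over allowed piece i of (p[i] + r[k−i]).
r[1] = 3
r[2] = max(3+3, 14+0) = 14
r[3] = max(3+14, 14+3, 14+0) = 17
r[4] = max(3+17, 14+14, 14+3, 12+0) = 28
r[5] = max(3+28, 14+17, 14+14, 12+3, 32+0) = 32
r[6] = max(3+32, 14+28, 14+17, 12+14, 32+3, 37+0) = 42
r[7] = max(3+42, 14+32, 14+28, …, 37+3, 44+0) = 46
r[8] = max(3+46, 14+42, 14+32, …, 44+3, 43+0) = 56
r[9] = max(3+56, 14+46, 14+42, …, 43+3, 25+0) = 60
r[10] = max(3+60, 14+56, 14+46, …, 25+3, 31+0) = 70
r[11] = max(3+70, 14+60, 14+56, …, 31+3, 73+0) = 74
r[12] = max(3+74, 14+70, 14+60, …, 73+3, 45+0) = 84
Maximum revenue is $84.
Now minimize piece count subject to staying optimal: for each k, pieces[k] = 1 + min over i with p[i]+r[k−i]=r[k] of pieces[k−i].
pieces[9] = 3
pieces[10] = 5
pieces[11] = 4
pieces[12] = 6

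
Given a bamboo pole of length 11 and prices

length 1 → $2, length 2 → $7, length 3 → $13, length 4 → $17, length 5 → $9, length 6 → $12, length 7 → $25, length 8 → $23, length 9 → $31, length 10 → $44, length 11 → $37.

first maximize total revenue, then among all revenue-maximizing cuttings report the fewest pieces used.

3

Let r[k] be the best obtainable value from length k. For each k, try every first piece i and keep the best of price[i] + r[k−i].
r[1] = 2
r[2] = max(2+2, 7+0) = 7
r[3] = max(2+7, 7+2, 13+0) = 13
r[4] = max(2+13, 7+7, 13+2, 17+0) = 17
r[5] = max(2+17, 7+13, 13+7, 17+2, 9+0) = 20
r[6] = max(2+20, 7+17, 13+13, 17+7, 9+2, 12+0) = 26
r[7] = max(2+26, 7+20, 13+17, …, 12+2, 25+0) = 30
r[8] = max(2+30, 7+26, 13+20, …, 25+2, 23+0) = 34
r[9] = max(2+34, 7+30, 13+26, …, 23+2, 31+0) = 39
r[10] = max(2+39, 7+34, 13+30, …, 31+2, 44+0) = 44
r[11] = max(2+44, 7+39, 13+34, …, 44+2, 37+0) = 47
Maximum revenue is $47.
Now minimize piece count subject to staying optimal: for each k, pieces[k] = 1 + min over i with p[i]+r[k−i]=r[k] of pieces[k−i].
pieces[8] = 2
pieces[9] = 3
pieces[10] = 1
pieces[11] = 3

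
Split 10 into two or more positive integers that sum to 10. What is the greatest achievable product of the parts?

Fill prod[k] for k=2..10: at each k try every first piece i and multiply by the better of (k−i) uncut or prod[k−i].
prod[2] = 1·max(1,0) = 1·1 = 1
prod[3] = 1·max(2,1) = 1·2 = 2
prod[4] = 2·max(2,1) = 2·2 = 4
prod[5] = 2·max(3,2) = 2·3 = 6
prod[6] = 3·max(3,2) = 3·3 = 9
prod[7] = 2·max(5,6) = 2·6 = 12
prod[8] = 2·max(6,9) = 2·9 = 18
prod[9] = 3·max(6,9) = 3·9 = 27
prod[10] = 2·max(8,18) = 2·18 = 36
One optimal split: 3 + 3 + 2 + 2; product 3·3·2·2 = 36.

36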